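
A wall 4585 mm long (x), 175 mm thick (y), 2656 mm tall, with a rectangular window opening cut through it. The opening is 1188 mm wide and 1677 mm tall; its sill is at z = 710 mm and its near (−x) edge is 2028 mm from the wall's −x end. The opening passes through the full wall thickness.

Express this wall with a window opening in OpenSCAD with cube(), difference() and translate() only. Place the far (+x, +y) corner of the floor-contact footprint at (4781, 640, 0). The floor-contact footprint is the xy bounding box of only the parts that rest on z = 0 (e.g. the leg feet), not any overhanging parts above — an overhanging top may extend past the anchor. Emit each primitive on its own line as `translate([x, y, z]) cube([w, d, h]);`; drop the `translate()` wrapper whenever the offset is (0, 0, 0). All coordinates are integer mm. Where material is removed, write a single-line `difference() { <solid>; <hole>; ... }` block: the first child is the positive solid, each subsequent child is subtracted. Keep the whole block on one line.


difference() { translate([196, 465, 0]) cube([4585, 175, 2656]); translate([2224, 465, 710]) cube([1188, 175, 1677]); }


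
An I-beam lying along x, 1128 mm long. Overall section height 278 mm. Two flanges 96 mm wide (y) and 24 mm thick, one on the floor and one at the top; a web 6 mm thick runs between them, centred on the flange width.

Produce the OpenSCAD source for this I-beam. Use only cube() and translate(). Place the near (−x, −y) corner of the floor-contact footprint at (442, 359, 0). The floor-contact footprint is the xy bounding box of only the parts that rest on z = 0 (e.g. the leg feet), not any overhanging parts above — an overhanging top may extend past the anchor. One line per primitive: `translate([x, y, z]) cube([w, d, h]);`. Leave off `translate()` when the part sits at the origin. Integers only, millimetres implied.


translate([442, 359, 0]) cube([1128, 96, 24]);
translate([442, 404, 24]) cube([1128, 6, 230]);
translate([442, 359, 254]) cube([1128, 96, 24]);


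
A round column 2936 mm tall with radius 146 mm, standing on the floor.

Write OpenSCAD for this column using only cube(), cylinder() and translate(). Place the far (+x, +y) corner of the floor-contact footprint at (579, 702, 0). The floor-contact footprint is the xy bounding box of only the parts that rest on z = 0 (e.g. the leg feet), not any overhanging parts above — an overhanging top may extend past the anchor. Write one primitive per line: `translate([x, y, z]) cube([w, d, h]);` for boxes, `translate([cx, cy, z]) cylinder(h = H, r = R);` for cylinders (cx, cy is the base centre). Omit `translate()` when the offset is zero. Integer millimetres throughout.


translate([433, 556, 0]) cylinder(h = 2936, r = 146);


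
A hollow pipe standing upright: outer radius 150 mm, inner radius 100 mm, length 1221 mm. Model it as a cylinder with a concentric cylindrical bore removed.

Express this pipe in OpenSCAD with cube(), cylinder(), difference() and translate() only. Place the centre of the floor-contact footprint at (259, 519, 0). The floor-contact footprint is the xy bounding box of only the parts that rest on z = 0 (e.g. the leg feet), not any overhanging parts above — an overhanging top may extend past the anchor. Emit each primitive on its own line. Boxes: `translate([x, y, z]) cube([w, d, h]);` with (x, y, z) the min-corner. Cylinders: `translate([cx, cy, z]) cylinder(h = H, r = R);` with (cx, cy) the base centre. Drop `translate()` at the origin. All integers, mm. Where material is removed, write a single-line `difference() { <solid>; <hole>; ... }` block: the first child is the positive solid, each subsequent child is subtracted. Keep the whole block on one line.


difference() { translate([259, 519, 0]) cylinder(h = 1221, r = 150); translate([259, 519, 0]) cylinder(h = 1221, r = 100); }


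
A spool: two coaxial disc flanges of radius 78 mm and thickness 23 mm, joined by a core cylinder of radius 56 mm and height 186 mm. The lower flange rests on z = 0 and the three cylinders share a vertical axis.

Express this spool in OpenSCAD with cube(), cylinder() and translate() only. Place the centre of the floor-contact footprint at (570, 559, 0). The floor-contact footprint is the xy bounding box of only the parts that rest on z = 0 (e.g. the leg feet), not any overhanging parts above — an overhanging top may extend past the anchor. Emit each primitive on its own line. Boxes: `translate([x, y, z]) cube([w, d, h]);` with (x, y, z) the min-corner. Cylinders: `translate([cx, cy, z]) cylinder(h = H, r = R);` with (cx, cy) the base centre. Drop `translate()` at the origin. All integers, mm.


translate([570, 559, 0]) cylinder(h = 23, r = 78);
translate([570, 559, 23]) cylinder(h = 186, r = 56);
translate([570, 559, 209]) cylinder(h = 23, r = 78);


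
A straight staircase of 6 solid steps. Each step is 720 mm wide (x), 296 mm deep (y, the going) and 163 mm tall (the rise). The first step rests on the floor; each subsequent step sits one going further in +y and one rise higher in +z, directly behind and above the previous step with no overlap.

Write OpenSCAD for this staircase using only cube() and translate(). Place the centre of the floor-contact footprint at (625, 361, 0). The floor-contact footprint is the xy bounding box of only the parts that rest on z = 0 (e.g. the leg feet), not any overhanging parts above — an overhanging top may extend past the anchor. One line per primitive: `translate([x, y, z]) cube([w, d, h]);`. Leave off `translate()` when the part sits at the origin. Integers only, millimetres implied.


translate([265, 213, 0]) cube([720, 296, 163]);
translate([265, 509, 163]) cube([720, 296, 163]);
translate([265, 805, 326]) cube([720, 296, 163]);
translate([265, 1101, 489]) cube([720, 296, 163]);
translate([265, 1397, 652]) cube([720, 296, 163]);
translate([265, 1693, 815]) cube([720, 296, 163]);


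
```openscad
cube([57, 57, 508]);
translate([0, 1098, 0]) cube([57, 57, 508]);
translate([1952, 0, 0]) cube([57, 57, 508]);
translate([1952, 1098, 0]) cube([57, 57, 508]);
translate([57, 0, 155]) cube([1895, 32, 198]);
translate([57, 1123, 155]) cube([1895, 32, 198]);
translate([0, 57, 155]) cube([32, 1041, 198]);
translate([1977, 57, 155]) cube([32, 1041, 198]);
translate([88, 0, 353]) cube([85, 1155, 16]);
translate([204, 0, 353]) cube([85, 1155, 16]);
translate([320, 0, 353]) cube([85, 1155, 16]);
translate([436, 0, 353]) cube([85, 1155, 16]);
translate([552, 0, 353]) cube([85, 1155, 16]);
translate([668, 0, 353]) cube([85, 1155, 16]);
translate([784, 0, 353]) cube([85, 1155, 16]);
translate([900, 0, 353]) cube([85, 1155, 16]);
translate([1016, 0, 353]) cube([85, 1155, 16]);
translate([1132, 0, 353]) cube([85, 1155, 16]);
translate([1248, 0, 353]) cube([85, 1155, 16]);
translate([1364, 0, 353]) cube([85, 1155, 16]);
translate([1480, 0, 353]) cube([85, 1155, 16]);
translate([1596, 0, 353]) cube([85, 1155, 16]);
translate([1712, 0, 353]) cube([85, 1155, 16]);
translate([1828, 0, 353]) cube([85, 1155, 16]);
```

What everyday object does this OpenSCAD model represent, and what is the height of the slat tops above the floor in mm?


A bed frame. The slat-top height is 369 mm.

Four posts, four rails, and a row of slats — a bed frame. Slats sit on the rails at z = 155 + 198 = 353; with slat thickness 16, the top is 369 mm.


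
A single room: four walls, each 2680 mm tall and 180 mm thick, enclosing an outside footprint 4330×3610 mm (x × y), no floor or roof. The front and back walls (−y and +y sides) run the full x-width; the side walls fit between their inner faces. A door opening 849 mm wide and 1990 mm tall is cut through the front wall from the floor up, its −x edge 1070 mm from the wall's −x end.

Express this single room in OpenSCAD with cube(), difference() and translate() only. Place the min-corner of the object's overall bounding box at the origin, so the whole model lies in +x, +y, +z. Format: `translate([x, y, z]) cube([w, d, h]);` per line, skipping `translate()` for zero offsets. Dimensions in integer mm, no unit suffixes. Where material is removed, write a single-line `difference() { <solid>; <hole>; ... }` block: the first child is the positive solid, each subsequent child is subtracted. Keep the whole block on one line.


difference() { cube([4330, 180, 2680]); translate([1070, 0, 0]) cube([849, 180, 1990]); }
translate([0, 3430, 0]) cube([4330, 180, 2680]);
translate([0, 180, 0]) cube([180, 3250, 2680]);
translate([4150, 180, 0]) cube([180, 3250, 2680]);


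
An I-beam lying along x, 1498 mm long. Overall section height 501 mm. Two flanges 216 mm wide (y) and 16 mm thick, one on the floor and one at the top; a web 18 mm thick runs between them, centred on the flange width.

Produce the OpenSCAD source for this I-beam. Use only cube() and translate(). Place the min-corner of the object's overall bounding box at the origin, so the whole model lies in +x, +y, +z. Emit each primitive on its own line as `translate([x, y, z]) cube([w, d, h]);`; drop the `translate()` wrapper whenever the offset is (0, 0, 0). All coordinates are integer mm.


cube([1498, 216, 16]);
translate([0, 99, 16]) cube([1498, 18, 469]);
translate([0, 0, 485]) cube([1498, 216, 16]);


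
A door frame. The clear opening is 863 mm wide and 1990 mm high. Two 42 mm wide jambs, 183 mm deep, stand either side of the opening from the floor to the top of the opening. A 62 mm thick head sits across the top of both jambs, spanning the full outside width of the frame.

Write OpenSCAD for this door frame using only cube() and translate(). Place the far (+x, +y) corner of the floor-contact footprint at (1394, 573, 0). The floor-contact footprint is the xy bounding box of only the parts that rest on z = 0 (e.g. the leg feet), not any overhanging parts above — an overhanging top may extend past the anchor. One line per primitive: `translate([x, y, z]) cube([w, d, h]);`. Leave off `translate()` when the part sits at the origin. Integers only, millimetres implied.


translate([447, 390, 0]) cube([42, 183, 1990]);
translate([1352, 390, 0]) cube([42, 183, 1990]);
translate([447, 390, 1990]) cube([947, 183, 62]);


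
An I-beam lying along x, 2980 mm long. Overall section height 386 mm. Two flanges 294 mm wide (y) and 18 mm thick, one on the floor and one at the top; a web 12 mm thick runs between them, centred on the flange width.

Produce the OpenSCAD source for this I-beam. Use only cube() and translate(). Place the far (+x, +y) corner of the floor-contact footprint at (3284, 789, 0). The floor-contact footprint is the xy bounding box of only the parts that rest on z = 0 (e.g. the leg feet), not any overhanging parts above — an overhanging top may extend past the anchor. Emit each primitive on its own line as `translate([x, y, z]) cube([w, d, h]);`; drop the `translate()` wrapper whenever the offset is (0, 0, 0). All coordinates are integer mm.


translate([304, 495, 0]) cube([2980, 294, 18]);
translate([304, 636, 18]) cube([2980, 12, 350]);
translate([304, 495, 368]) cube([2980, 294, 18]);


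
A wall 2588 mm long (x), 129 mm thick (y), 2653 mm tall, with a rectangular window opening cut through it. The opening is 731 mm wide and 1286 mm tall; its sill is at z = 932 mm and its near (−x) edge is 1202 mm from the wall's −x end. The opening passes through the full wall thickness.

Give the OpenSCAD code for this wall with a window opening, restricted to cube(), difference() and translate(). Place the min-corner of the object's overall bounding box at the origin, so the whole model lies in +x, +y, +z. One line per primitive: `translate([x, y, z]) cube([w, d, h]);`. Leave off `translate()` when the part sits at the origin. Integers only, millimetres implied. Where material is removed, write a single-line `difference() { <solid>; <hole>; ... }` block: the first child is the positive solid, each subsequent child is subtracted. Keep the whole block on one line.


difference() { cube([2588, 129, 2653]); translate([1202, 0, 932]) cube([731, 129, 1286]); }


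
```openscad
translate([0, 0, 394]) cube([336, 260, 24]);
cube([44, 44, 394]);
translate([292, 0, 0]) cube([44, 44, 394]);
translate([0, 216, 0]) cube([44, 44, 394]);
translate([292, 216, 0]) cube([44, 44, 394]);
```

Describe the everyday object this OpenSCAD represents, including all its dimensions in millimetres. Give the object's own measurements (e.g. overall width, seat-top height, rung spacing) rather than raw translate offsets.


A four-legged stool. The seat is a 336×260×24 mm slab whose top surface is at z = 418 mm; four square legs, each 44×44 mm in cross-section, run from the floor (z = 0) to the underside of the seat, each flush with a corner of the seat.


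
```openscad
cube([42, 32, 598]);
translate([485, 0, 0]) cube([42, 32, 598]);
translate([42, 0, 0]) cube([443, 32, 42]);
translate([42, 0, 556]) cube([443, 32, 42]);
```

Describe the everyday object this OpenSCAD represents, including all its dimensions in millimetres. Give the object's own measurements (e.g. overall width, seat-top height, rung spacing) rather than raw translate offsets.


A rectangular picture frame lying in the x–z plane (depth along y). The opening is 443 mm wide (x) by 514 mm tall (z), surrounded by a border 42 mm wide on all four sides. The frame is 32 mm deep and is made of two full-height vertical stiles with two horizontal rails fitted between them.


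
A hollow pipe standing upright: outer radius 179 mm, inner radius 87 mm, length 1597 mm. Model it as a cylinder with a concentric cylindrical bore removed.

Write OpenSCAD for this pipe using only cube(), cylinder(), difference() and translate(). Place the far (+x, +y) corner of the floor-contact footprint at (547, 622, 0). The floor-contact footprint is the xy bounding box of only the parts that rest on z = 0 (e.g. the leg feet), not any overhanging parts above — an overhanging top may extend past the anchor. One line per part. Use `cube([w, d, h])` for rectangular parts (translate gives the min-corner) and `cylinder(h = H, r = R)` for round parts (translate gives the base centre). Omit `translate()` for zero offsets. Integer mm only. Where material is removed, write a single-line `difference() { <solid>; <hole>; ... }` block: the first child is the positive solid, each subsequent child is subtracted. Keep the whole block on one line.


difference() { translate([368, 443, 0]) cylinder(h = 1597, r = 179); translate([368, 443, 0]) cylinder(h = 1597, r = 87); }


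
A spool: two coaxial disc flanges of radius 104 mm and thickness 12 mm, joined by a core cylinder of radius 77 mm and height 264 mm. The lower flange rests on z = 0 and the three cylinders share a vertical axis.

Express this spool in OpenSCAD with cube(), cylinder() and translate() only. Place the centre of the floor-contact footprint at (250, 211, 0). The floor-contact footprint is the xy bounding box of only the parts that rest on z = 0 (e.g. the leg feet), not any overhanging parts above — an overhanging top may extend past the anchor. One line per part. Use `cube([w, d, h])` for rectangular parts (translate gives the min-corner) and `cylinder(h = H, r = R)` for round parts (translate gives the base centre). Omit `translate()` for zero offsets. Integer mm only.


translate([250, 211, 0]) cylinder(h = 12, r = 104);
translate([250, 211, 12]) cylinder(h = 264, r = 77);
translate([250, 211, 276]) cylinder(h = 12, r = 104);


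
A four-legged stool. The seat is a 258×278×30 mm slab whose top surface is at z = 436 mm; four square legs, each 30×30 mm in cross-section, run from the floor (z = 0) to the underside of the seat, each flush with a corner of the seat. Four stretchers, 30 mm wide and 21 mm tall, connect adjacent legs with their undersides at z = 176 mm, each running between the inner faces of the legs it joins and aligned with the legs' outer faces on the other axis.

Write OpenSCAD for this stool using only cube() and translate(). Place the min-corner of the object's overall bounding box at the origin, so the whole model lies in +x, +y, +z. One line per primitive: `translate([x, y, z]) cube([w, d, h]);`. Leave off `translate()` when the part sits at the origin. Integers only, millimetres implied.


translate([0, 0, 406]) cube([258, 278, 30]);
cube([30, 30, 406]);
translate([228, 0, 0]) cube([30, 30, 406]);
translate([0, 248, 0]) cube([30, 30, 406]);
translate([228, 248, 0]) cube([30, 30, 406]);
translate([30, 0, 176]) cube([198, 30, 21]);
translate([30, 248, 176]) cube([198, 30, 21]);
translate([0, 30, 176]) cube([30, 218, 21]);
translate([228, 30, 176]) cube([30, 218, 21]);


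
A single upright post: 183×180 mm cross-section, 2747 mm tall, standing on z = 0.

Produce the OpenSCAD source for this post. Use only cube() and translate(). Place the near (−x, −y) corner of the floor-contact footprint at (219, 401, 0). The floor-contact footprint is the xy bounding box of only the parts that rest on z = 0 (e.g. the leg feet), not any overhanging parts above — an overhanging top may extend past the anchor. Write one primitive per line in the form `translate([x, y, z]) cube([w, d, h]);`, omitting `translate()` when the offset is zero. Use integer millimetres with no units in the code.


translate([219, 401, 0]) cube([183, 180, 2747]);


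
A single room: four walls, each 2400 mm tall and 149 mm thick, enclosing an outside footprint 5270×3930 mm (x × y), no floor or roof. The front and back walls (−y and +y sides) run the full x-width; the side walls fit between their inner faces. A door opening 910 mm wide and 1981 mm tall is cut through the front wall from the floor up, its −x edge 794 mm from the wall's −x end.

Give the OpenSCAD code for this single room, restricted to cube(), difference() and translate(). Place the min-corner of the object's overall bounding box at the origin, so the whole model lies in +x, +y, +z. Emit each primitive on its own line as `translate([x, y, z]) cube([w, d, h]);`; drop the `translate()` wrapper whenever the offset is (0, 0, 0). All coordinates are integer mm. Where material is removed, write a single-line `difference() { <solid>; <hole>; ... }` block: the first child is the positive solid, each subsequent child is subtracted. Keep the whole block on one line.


difference() { cube([5270, 149, 2400]); translate([794, 0, 0]) cube([910, 149, 1981]); }
translate([0, 3781, 0]) cube([5270, 149, 2400]);
translate([0, 149, 0]) cube([149, 3632, 2400]);
translate([5121, 149, 0]) cube([149, 3632, 2400]);


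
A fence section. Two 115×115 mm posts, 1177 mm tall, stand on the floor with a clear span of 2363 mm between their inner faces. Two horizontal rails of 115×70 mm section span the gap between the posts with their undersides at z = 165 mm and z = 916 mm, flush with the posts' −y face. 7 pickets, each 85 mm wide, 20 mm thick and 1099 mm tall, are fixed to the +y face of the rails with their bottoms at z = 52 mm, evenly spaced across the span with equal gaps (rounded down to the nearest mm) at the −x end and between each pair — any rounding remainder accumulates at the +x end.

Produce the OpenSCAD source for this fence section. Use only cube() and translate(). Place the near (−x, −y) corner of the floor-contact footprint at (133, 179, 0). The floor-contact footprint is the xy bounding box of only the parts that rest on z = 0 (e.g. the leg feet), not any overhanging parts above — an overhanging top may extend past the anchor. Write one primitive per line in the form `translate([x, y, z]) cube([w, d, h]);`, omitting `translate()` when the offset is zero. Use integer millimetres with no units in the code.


translate([133, 179, 0]) cube([115, 115, 1177]);
translate([2611, 179, 0]) cube([115, 115, 1177]);
translate([248, 179, 165]) cube([2363, 115, 70]);
translate([248, 179, 916]) cube([2363, 115, 70]);
translate([469, 294, 52]) cube([85, 20, 1099]);
translate([775, 294, 52]) cube([85, 20, 1099]);
translate([1081, 294, 52]) cube([85, 20, 1099]);
translate([1387, 294, 52]) cube([85, 20, 1099]);
translate([1693, 294, 52]) cube([85, 20, 1099]);
translate([1999, 294, 52]) cube([85, 20, 1099]);
translate([2305, 294, 52]) cube([85, 20, 1099]);


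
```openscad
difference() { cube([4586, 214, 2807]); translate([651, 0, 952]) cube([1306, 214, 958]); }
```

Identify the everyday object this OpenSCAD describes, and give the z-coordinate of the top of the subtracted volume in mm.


A wall with a window opening. The window head height is 1910 mm.

A wall with a rectangular opening subtracted — a window. Sill at z = 952, opening 958 mm tall, so the head is at 952 + 958 = 1910 mm.


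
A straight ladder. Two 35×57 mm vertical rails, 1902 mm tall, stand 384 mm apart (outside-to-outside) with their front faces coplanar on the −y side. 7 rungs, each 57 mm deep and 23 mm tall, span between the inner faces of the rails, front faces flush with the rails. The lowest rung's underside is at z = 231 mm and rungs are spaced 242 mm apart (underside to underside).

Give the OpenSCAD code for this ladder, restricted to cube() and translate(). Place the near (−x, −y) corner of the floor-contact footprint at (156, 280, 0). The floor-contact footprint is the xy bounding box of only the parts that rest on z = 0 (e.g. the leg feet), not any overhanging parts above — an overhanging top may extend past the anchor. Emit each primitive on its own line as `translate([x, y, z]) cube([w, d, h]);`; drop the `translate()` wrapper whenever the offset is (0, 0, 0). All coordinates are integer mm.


translate([156, 280, 0]) cube([35, 57, 1902]);
translate([505, 280, 0]) cube([35, 57, 1902]);
translate([191, 280, 231]) cube([314, 57, 23]);
translate([191, 280, 473]) cube([314, 57, 23]);
translate([191, 280, 715]) cube([314, 57, 23]);
translate([191, 280, 957]) cube([314, 57, 23]);
translate([191, 280, 1199]) cube([314, 57, 23]);
translate([191, 280, 1441]) cube([314, 57, 23]);
translate([191, 280, 1683]) cube([314, 57, 23]);


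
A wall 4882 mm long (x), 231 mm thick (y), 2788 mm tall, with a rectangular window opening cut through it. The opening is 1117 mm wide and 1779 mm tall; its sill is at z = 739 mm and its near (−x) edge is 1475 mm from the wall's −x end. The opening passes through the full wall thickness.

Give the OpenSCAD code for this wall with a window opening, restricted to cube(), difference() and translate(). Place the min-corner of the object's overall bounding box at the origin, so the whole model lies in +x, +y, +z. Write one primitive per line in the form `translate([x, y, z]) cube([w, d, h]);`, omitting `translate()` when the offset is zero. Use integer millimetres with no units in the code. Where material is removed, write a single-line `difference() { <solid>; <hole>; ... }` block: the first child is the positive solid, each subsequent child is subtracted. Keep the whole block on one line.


difference() { cube([4882, 231, 2788]); translate([1475, 0, 739]) cube([1117, 231, 1779]); }


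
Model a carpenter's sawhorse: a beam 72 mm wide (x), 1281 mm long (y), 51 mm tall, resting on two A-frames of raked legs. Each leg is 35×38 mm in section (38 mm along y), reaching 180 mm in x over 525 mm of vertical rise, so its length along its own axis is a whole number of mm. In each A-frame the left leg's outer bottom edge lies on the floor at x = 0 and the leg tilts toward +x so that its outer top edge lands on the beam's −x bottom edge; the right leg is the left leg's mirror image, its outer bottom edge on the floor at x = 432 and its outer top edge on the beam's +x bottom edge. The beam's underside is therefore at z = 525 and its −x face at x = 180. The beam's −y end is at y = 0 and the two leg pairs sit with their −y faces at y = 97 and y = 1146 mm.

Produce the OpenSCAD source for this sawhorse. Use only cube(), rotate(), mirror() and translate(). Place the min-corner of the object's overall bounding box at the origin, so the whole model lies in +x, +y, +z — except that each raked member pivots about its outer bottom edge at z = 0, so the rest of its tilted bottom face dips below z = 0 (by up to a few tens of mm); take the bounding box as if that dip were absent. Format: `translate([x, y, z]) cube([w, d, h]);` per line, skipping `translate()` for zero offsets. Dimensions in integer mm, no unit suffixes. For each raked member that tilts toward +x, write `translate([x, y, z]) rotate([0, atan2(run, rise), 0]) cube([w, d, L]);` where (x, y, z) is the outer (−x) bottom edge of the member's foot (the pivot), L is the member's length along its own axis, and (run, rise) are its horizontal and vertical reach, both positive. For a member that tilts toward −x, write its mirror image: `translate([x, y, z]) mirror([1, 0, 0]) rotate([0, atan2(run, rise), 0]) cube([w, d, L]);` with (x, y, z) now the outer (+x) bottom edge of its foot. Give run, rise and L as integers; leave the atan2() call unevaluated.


translate([180, 0, 525]) cube([72, 1281, 51]);
translate([0, 97, 0]) rotate([0, atan2(180, 525), 0]) cube([35, 38, 555]);
translate([432, 97, 0]) mirror([1, 0, 0]) rotate([0, atan2(180, 525), 0]) cube([35, 38, 555]);
translate([0, 1146, 0]) rotate([0, atan2(180, 525), 0]) cube([35, 38, 555]);
translate([432, 1146, 0]) mirror([1, 0, 0]) rotate([0, atan2(180, 525), 0]) cube([35, 38, 555]);


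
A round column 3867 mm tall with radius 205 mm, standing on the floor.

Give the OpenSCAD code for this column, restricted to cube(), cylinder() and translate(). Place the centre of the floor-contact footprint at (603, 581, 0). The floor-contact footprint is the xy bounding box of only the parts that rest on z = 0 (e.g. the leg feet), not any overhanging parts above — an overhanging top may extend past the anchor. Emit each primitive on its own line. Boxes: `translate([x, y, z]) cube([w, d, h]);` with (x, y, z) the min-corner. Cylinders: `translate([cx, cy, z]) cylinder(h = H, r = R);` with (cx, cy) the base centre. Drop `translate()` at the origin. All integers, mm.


translate([603, 581, 0]) cylinder(h = 3867, r = 205);


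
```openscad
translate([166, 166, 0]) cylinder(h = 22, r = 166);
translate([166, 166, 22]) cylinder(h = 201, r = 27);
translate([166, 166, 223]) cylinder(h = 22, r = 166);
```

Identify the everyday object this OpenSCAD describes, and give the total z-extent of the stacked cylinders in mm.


A spool. The overall height is 245 mm.

Three coaxial cylinders, large–small–large — a spool. Two 22 mm flanges and a 201 mm core give 22 + 201 + 22 = 245 mm.


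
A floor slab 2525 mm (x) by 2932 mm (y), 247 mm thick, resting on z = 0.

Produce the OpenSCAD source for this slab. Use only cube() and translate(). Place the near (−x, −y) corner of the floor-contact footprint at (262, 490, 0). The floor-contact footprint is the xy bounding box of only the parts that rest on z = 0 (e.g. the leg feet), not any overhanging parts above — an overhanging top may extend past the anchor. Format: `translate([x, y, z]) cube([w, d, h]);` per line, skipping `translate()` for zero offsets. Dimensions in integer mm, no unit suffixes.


translate([262, 490, 0]) cube([2525, 2932, 247]);


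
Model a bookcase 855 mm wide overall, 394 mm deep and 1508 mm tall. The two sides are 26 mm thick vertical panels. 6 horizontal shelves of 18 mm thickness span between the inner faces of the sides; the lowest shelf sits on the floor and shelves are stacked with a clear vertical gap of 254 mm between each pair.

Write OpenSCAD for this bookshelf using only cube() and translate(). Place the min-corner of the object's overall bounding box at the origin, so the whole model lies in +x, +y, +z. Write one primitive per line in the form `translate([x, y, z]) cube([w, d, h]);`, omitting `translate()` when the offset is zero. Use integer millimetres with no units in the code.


cube([26, 394, 1508]);
translate([829, 0, 0]) cube([26, 394, 1508]);
translate([26, 0, 0]) cube([803, 394, 18]);
translate([26, 0, 272]) cube([803, 394, 18]);
translate([26, 0, 544]) cube([803, 394, 18]);
translate([26, 0, 816]) cube([803, 394, 18]);
translate([26, 0, 1088]) cube([803, 394, 18]);
translate([26, 0, 1360]) cube([803, 394, 18]);


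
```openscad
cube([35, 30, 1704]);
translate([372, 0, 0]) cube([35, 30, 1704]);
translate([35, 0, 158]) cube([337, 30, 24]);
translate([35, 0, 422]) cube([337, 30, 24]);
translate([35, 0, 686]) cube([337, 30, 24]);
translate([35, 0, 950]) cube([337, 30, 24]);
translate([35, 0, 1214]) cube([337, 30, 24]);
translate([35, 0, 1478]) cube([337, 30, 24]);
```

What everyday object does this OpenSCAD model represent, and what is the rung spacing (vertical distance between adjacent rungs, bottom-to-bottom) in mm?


A ladder. The rung spacing is 264 mm.

Two tall 35×30 posts with 6 short bars between them — a ladder. Adjacent rungs sit at z = 158 and z = 422, so the spacing is 422 − 158 = 264 mm.


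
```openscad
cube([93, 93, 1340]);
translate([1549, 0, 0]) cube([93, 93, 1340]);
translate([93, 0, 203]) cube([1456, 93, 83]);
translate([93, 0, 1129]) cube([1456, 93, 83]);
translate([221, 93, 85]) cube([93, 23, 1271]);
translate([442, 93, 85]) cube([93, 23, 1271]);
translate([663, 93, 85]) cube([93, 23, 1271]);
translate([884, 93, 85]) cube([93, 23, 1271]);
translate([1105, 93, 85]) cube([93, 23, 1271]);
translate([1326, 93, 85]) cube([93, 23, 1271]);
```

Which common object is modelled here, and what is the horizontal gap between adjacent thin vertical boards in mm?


A fence section. The picket gap is 128 mm.

Two posts, two rails, 6 pickets — a fence section. Span 1456 mm holds 6 pickets of 93 mm with 7 equal gaps: ⌊(1456 − 6·93) / 7⌋ = 128 mm.


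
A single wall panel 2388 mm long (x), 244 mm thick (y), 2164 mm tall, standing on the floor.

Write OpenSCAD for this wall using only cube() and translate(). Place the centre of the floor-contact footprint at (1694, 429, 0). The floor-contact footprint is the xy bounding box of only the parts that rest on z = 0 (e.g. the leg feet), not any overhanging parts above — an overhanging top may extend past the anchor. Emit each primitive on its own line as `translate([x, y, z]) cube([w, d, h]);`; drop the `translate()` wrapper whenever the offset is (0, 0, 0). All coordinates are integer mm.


translate([500, 307, 0]) cube([2388, 244, 2164]);


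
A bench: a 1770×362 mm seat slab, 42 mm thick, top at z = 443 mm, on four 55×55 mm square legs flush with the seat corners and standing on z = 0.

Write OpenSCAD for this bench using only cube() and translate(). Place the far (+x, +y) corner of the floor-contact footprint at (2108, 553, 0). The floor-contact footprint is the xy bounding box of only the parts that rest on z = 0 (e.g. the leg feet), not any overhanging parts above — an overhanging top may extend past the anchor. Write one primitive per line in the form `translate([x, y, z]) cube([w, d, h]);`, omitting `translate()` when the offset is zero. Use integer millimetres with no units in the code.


// leg_h = 443 − 42 = 401
translate([338, 191, 401]) cube([1770, 362, 42]);
translate([338, 191, 0]) cube([55, 55, 401]);
translate([338, 498, 0]) cube([55, 55, 401]);
translate([2053, 191, 0]) cube([55, 55, 401]);
translate([2053, 498, 0]) cube([55, 55, 401]);


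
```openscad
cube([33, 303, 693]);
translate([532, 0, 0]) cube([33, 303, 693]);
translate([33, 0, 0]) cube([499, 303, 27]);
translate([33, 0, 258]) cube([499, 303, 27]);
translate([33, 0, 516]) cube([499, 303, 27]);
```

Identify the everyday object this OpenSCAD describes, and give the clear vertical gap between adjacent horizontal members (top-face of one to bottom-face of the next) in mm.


A bookshelf. The clear shelf gap is 231 mm.

Two tall side panels with 3 horizontal boards between them — a bookshelf. The first two shelf undersides are at z = 0 and z = 258; with shelf thickness 27, the clear gap is 258 − 0 − 27 = 231 mm.


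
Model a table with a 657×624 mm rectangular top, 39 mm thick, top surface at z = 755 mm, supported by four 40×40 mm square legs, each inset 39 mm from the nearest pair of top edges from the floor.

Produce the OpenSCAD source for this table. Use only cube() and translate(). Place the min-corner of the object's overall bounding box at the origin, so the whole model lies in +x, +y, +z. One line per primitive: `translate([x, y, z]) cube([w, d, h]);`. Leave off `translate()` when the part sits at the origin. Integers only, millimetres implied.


// leg_h = 755 - 39 = 716
translate([0, 0, 716]) cube([657, 624, 39]);
translate([39, 39, 0]) cube([40, 40, 716]);
translate([578, 39, 0]) cube([40, 40, 716]);
translate([39, 545, 0]) cube([40, 40, 716]);
translate([578, 545, 0]) cube([40, 40, 716]);


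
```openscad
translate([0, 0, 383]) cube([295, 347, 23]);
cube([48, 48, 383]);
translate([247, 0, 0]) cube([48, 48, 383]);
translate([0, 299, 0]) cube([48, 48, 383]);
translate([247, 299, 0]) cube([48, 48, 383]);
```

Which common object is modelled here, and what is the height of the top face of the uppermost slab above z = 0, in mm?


A stool. The seat height is 406 mm.

A 295×347×23 slab at z = 383 on four corner posts — a stool. The seat top is 383 + 23 = 406 mm.


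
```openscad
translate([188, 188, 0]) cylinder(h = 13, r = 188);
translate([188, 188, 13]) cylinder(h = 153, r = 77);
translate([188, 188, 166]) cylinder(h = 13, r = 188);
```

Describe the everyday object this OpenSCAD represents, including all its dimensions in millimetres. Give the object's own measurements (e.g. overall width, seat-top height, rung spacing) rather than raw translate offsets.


A spool: two coaxial disc flanges of radius 188 mm and thickness 13 mm, joined by a core cylinder of radius 77 mm and height 153 mm. The lower flange rests on z = 0 and the three cylinders share a vertical axis.


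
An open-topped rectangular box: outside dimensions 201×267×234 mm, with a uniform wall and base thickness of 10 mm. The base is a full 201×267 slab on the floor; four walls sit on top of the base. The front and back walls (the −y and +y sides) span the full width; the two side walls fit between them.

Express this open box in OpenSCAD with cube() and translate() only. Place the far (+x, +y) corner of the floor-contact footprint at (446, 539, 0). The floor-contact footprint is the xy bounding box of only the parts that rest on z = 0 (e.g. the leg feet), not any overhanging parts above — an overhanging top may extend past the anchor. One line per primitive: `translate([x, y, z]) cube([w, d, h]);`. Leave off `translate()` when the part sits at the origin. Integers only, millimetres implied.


translate([245, 272, 0]) cube([201, 267, 10]);
translate([245, 272, 10]) cube([201, 10, 224]);
translate([245, 529, 10]) cube([201, 10, 224]);
translate([245, 282, 10]) cube([10, 247, 224]);
translate([436, 282, 10]) cube([10, 247, 224]);


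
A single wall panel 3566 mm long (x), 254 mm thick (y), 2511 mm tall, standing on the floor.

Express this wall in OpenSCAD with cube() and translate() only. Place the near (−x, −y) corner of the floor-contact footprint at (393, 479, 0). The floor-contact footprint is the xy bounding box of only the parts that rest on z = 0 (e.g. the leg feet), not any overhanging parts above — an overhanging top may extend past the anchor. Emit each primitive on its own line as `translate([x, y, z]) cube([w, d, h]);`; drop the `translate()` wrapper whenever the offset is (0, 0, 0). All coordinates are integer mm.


translate([393, 479, 0]) cube([3566, 254, 2511]);


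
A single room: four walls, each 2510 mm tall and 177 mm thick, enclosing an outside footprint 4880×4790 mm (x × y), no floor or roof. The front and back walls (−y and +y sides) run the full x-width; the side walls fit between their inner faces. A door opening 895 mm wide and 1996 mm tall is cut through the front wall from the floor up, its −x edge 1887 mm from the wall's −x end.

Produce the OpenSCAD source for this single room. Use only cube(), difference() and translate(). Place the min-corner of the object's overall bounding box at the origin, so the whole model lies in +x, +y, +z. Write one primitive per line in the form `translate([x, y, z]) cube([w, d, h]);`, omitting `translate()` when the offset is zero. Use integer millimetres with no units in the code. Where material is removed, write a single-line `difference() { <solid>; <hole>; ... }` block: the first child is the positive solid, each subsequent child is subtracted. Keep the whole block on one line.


difference() { cube([4880, 177, 2510]); translate([1887, 0, 0]) cube([895, 177, 1996]); }
translate([0, 4613, 0]) cube([4880, 177, 2510]);
translate([0, 177, 0]) cube([177, 4436, 2510]);
translate([4703, 177, 0]) cube([177, 4436, 2510]);


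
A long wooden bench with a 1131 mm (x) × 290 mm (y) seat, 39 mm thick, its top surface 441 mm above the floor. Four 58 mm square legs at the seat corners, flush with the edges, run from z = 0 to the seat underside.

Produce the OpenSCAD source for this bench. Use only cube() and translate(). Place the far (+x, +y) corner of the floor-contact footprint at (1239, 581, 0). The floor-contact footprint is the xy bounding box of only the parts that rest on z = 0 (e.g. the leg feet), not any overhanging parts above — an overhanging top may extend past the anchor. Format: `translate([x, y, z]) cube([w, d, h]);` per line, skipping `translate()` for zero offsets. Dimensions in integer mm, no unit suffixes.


translate([108, 291, 402]) cube([1131, 290, 39]);
translate([108, 291, 0]) cube([58, 58, 402]);
translate([108, 523, 0]) cube([58, 58, 402]);
translate([1181, 291, 0]) cube([58, 58, 402]);
translate([1181, 523, 0]) cube([58, 58, 402]);


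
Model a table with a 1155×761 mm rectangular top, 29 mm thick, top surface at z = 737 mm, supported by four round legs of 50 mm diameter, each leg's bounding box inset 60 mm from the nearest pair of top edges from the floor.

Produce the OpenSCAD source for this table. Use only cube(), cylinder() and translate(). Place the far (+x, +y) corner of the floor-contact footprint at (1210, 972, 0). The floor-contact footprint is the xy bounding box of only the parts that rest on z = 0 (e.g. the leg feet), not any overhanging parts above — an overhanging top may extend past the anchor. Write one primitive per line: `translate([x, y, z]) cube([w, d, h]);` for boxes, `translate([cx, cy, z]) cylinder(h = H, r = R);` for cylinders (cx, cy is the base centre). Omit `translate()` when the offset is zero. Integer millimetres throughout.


translate([115, 271, 708]) cube([1155, 761, 29]);
translate([200, 356, 0]) cylinder(h = 708, r = 25);
translate([1185, 356, 0]) cylinder(h = 708, r = 25);
translate([200, 947, 0]) cylinder(h = 708, r = 25);
translate([1185, 947, 0]) cylinder(h = 708, r = 25);


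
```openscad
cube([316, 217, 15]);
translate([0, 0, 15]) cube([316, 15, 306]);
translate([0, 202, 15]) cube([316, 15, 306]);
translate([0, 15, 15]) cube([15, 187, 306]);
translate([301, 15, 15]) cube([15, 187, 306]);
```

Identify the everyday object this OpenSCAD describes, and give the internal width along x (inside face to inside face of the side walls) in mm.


An open box. The internal width is 286 mm.

A 316×217 base slab with four walls standing on it — an open box. The base is 316 mm wide and the walls are 15 mm thick, so the internal width is 316 − 2 × 15 = 286 mm.


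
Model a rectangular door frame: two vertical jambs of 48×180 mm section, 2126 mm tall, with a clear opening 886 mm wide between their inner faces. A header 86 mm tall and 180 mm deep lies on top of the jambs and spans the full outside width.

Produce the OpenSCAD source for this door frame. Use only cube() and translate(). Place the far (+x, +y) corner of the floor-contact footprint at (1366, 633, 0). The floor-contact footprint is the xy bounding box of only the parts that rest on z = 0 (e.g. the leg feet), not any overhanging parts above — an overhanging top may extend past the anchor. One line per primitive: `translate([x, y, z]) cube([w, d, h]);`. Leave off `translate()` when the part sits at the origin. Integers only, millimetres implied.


translate([384, 453, 0]) cube([48, 180, 2126]);
translate([1318, 453, 0]) cube([48, 180, 2126]);
translate([384, 453, 2126]) cube([982, 180, 86]);


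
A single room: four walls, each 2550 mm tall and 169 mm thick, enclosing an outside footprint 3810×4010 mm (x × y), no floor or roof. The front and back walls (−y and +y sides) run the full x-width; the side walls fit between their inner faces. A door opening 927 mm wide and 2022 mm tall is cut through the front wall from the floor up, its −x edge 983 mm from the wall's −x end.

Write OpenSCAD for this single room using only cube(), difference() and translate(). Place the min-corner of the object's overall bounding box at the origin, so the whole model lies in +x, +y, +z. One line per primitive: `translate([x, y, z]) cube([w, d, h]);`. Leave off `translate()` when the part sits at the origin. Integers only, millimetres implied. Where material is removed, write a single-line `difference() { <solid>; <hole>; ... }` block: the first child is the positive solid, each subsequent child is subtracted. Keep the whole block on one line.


difference() { cube([3810, 169, 2550]); translate([983, 0, 0]) cube([927, 169, 2022]); }
translate([0, 3841, 0]) cube([3810, 169, 2550]);
translate([0, 169, 0]) cube([169, 3672, 2550]);
translate([3641, 169, 0]) cube([169, 3672, 2550]);
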